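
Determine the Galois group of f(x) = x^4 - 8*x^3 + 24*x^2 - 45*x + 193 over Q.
The polynomial is an irreducible quartic over Q and its discriminant is 880624309, which is not a perfect square, so the Galois group is not contained in A_4. The resolvent cubic y^3 - 24*y^2 - 412*y + 4151 is irreducible over Q. An irreducible resolvent with non-square discriminant gives S_4.

S_4 (also written S4)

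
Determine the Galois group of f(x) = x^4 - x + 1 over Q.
S_4

The polynomial is an irreducible quartic over Q and its discriminant is 229, which is not a perfect square, so the Galois group is not contained in A_4. The resolvent cubic y^3 - 4*y - 1 is irreducible over Q. An irreducible resolvent with non-square discriminant gives S_4.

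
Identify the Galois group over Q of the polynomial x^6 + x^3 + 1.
The polynomial f is an irreducible sextic over Q, so G = Gal(f/Q) is one of the 16 transitive subgroups 6T1, ..., 6T16 of S_6. The discriminant of f is -19683, which is not a perfect square, so G is not contained in A_6. The transitive groups of degree 6 not contained in A_6 are: C_6 (6T1, order 6), S_3 (6T2, order 6), D_6 (6T3, order 12), C_3 x S_3 (6T5, order 18), A_4 x C_2 (6T6, order 24), S_4 (6T8, order 24), S_3 x S_3 (6T9, order 36), S_4 x C_2 (6T11, order 48), (S_3 x S_3) : C_2 (6T13, order 72), PGL(2,5) (6T14, order 120), S_6 (6T16, order 720). By Dedekind's theorem, for a prime p not dividing disc(f) the degrees of the irreducible factors of f mod p form the cycle type of an element of G. Factoring f modulo the 37 such primes p <= 163 (skipping 3, which divides the discriminant), each new pattern first appears at: mod 2: f = (x^6 + x^3 + 1), pattern 6; mod 7: f = (x^3 + 3)(x^3 + 5), pattern 3+3; mod 17: f = (x^2 + 3x + 1)(x^2 + 4x + 1)(x^2 + 10x + 1), pattern 2+2+2; mod 19: f = (x + 2)(x + 3)(x + 10)(x + 13)(x + 14)(x + 15), pattern 1+1+1+1+1+1. No other pattern occurs in this range, so the set of observed cycle types is {6, 3+3, 2+2+2, 1+1+1+1+1+1}. The candidates containing elements of all these cycle types are C_6 (6T1) of order 6, D_6 (6T3) of order 12, C_3 x S_3 (6T5) of order 18, A_4 x C_2 (6T6) of order 24, S_3 x S_3 (6T9) of order 36, S_4 x C_2 (6T11) of order 48, (S_3 x S_3) : C_2 (6T13) of order 72, PGL(2,5) (6T14) of order 120, S_6 (6T16) of order 720; the others are excluded. The observed types are precisely the cycle types that occur in C_6 (6T1). Each of the other remaining candidates has further cycle types, and by the Chebotarev density theorem the matching factorization patterns would occur for a proportion of primes equal to their share of the group: D_6 (6T3) additionally contains elements of type 2+2+1+1 (3 of its 12 elements, about 25% of primes); C_3 x S_3 (6T5) additionally contains elements of type 3+1+1+1 (4 of its 18 elements, about 22% of primes); A_4 x C_2 (6T6) additionally contains elements of type 2+2+1+1, 2+1+1+1+1 (6 of its 24 elements, about 25% of primes); S_3 x S_3 (6T9) additionally contains elements of type 3+1+1+1, 2+2+1+1 (13 of its 36 elements, about 36% of primes); S_4 x C_2 (6T11) additionally contains elements of type 4+2, 4+1+1, 2+2+1+1, 2+1+1+1+1 (24 of its 48 elements, about 50% of primes); (S_3 x S_3) : C_2 (6T13) additionally contains elements of type 4+2, 3+2+1, 3+1+1+1, 2+2+1+1, 2+1+1+1+1 (49 of its 72 elements, about 68% of primes); PGL(2,5) (6T14) additionally contains elements of type 5+1, 4+1+1, 2+2+1+1 (69 of its 120 elements, about 58% of primes); S_6 (6T16) additionally contains elements of type 5+1, 4+2, 4+1+1, 3+2+1, 3+1+1+1, 2+2+1+1, 2+1+1+1+1 (544 of its 720 elements, about 76% of primes). None of the 37 primes tested shows any such pattern (for each of these groups the chance of that is below 10^-4), which rules them out. Hence G = C_6 (6T1), of order 6.

C_6, the cyclic group of order 6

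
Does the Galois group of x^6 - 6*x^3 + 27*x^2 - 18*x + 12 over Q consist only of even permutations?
The polynomial is irreducible of degree 6 over Q. Its discriminant is -1160950579200, which is not a perfect square. A Galois group lies in the alternating group exactly when the discriminant is a square in Q, so the Galois group (S_3) is not contained in A_6.

No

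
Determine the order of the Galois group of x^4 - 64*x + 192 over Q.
12

The degree of the splitting field over Q equals the order of the Galois group, so first determine the group. The polynomial is an irreducible quartic over Q and its discriminant is 1358954496 = 36864^2, a perfect square, so the Galois group is contained in A_4. The resolvent cubic y^3 - 768*y - 4096 is irreducible over Q. An irreducible resolvent with square discriminant gives A_4. The Galois group A_4 (4T4) has order 12, so the splitting field has degree 12 over Q.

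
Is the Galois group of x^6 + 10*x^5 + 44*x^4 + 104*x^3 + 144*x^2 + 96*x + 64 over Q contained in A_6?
No

The polynomial is irreducible of degree 6 over Q. Its discriminant is -18046378835968, which is not a perfect square. A Galois group lies in the alternating group exactly when the discriminant is a square in Q, so the Galois group (C_6) is not contained in A_6.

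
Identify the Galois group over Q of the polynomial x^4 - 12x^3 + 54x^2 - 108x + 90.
V_4 (order 4)

The polynomial is an irreducible quartic over Q and its discriminant is 186624 = 432^2, a perfect square, so the Galois group is contained in A_4. The resolvent cubic y^3 - 54*y^2 + 936*y - 5184 splits completely over Q, which gives the Klein four-group V_4.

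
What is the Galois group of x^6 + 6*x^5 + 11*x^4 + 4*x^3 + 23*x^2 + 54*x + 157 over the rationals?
S_4 (also written S4-)

The polynomial f is an irreducible sextic over Q, so G = Gal(f/Q) is one of the 16 transitive subgroups 6T1, ..., 6T16 of S_6. The discriminant of f is -5497558138880000, which is not a perfect square, so G is not contained in A_6. The transitive groups of degree 6 not contained in A_6 are: C_6 (6T1, order 6), S_3 (6T2, order 6), D_6 (6T3, order 12), C_3 x S_3 (6T5, order 18), A_4 x C_2 (6T6, order 24), S_4 (6T8, order 24), S_3 x S_3 (6T9, order 36), S_4 x C_2 (6T11, order 48), (S_3 x S_3) : C_2 (6T13, order 72), PGL(2,5) (6T14, order 120), S_6 (6T16, order 720). By Dedekind's theorem, for a prime p not dividing disc(f) the degrees of the irreducible factors of f mod p form the cycle type of an element of G. Factoring f modulo the 22 such primes p <= 89 (skipping 2, 5, which divide the discriminant), each new pattern first appears at: mod 3: f = (x^3 + x^2 + 2x + 1)(x^3 + 2x^2 + x + 1), pattern 3+3; mod 7: f = (x^2 + 2)(x^2 + 2x + 2)(x^2 + 4x + 6), pattern 2+2+2; mod 13: f = (x + 6)(x + 9)(x^4 + 4x^3 + x^2 + 7x + 7), pattern 4+1+1; mod 43: f = (x + 20)(x + 25)(x^2 + 2x + 17)(x^2 + 2x + 41), pattern 2+2+1+1. No other pattern occurs in this range, so the set of observed cycle types is {3+3, 2+2+2, 4+1+1, 2+2+1+1}. The candidates containing elements of all these cycle types are S_4 (6T8) of order 24, S_4 x C_2 (6T11) of order 48, PGL(2,5) (6T14) of order 120, S_6 (6T16) of order 720; the others are excluded. The observed types are precisely the cycle types that occur in S_4 (6T8) (apart from the identity). Each of the other remaining candidates has further cycle types, and by the Chebotarev density theorem the matching factorization patterns would occur for a proportion of primes equal to their share of the group: S_4 x C_2 (6T11) additionally contains elements of type 6, 4+2, 2+1+1+1+1 (17 of its 48 elements, about 35% of primes); PGL(2,5) (6T14) additionally contains elements of type 6, 5+1 (44 of its 120 elements, about 37% of primes); S_6 (6T16) additionally contains elements of type 6, 5+1, 4+2, 3+2+1, 3+1+1+1, 2+1+1+1+1 (529 of its 720 elements, about 73% of primes). None of the 22 primes tested shows any such pattern (for each of these groups the chance of that is below 10^-4), which rules them out. Hence G = S_4 (6T8), of order 24.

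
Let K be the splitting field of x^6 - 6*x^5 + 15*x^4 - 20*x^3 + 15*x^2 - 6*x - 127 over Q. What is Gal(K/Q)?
The polynomial f is an irreducible sextic over Q, so G = Gal(f/Q) is one of the 16 transitive subgroups 6T1, ..., 6T16 of S_6. The discriminant of f is 1603087953297408, which is not a perfect square, so G is not contained in A_6. The transitive groups of degree 6 not contained in A_6 are: C_6 (6T1, order 6), S_3 (6T2, order 6), D_6 (6T3, order 12), C_3 x S_3 (6T5, order 18), A_4 x C_2 (6T6, order 24), S_4 (6T8, order 24), S_3 x S_3 (6T9, order 36), S_4 x C_2 (6T11, order 48), (S_3 x S_3) : C_2 (6T13, order 72), PGL(2,5) (6T14, order 120), S_6 (6T16, order 720). By Dedekind's theorem, for a prime p not dividing disc(f) the degrees of the irreducible factors of f mod p form the cycle type of an element of G. Factoring f modulo the 79 such primes p <= 419 (skipping 2, 3, which divide the discriminant), each new pattern first appears at: mod 5: f = (x^2 + 2)(x^2 + x + 1)(x^2 + 3x + 4), pattern 2+2+2; mod 7: f = (x^3 + 4x^2 + 3x + 2)(x^3 + 4x^2 + 3x + 3), pattern 3+3; mod 13: f = (x^6 + 7x^5 + 2x^4 + 6x^3 + 2x^2 + 7x + 3), pattern 6; mod 17: f = (x + 6)(x + 9)(x^2 + 5x + 9)(x^2 + 8x + 6), pattern 2+2+1+1; mod 31: f = (x + 3)(x + 6)(x + 10)(x + 19)(x + 23)(x + 26), pattern 1+1+1+1+1+1. No other pattern occurs in this range, so the set of observed cycle types is {2+2+2, 3+3, 6, 2+2+1+1, 1+1+1+1+1+1}. The candidates containing elements of all these cycle types are D_6 (6T3) of order 12, A_4 x C_2 (6T6) of order 24, S_3 x S_3 (6T9) of order 36, S_4 x C_2 (6T11) of order 48, (S_3 x S_3) : C_2 (6T13) of order 72, PGL(2,5) (6T14) of order 120, S_6 (6T16) of order 720; the others are excluded. The observed types are precisely the cycle types that occur in D_6 (6T3). Each of the other remaining candidates has further cycle types, and by the Chebotarev density theorem the matching factorization patterns would occur for a proportion of primes equal to their share of the group: A_4 x C_2 (6T6) additionally contains elements of type 2+1+1+1+1 (3 of its 24 elements, about 12% of primes); S_3 x S_3 (6T9) additionally contains elements of type 3+1+1+1 (4 of its 36 elements, about 11% of primes); S_4 x C_2 (6T11) additionally contains elements of type 4+2, 4+1+1, 2+1+1+1+1 (15 of its 48 elements, about 31% of primes); (S_3 x S_3) : C_2 (6T13) additionally contains elements of type 4+2, 3+2+1, 3+1+1+1, 2+1+1+1+1 (40 of its 72 elements, about 56% of primes); PGL(2,5) (6T14) additionally contains elements of type 5+1, 4+1+1 (54 of its 120 elements, about 45% of primes); S_6 (6T16) additionally contains elements of type 5+1, 4+2, 4+1+1, 3+2+1, 3+1+1+1, 2+1+1+1+1 (499 of its 720 elements, about 69% of primes). None of the 79 primes tested shows any such pattern (for each of these groups the chance of that is below 10^-4), which rules them out. Hence G = D_6 (6T3), of order 12.

D_6 (order 12)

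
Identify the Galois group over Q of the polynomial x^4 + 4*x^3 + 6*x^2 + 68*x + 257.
The polynomial is an irreducible quartic over Q and its discriminant is 1358954496 = 36864^2, a perfect square, so the Galois group is contained in A_4. The resolvent cubic y^3 - 6*y^2 - 756*y - 2568 is irreducible over Q. An irreducible resolvent with square discriminant gives A_4.

A_4, the alternating group on 4 letters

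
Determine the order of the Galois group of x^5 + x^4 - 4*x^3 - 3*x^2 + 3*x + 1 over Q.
5

The degree of the splitting field over Q equals the order of the Galois group, so first determine the group. The polynomial f is an irreducible quintic over Q, so G = Gal(f/Q) is a transitive subgroup of S_5: one of C_5 (5T1, order 5), D_5 (5T2, order 10), F_20 (5T3, order 20), A_5 (5T4, order 60) or S_5 (5T5, order 120). The discriminant of f is 14641 = 121^2, a perfect square, so G is contained in A_5. The transitive groups of degree 5 contained in A_5 are: C_5 (5T1, order 5), D_5 (5T2, order 10), A_5 (5T4, order 60). By Dedekind's theorem, for a prime p not dividing disc(f) the degrees of the irreducible factors of f mod p form the cycle type of an element of G. Factoring f modulo the 14 such primes p <= 47 (skipping 11, which divides the discriminant), each new pattern first appears at: mod 2: f = (x^5 + x^4 + x^2 + x + 1), pattern 5; mod 23: f = (x + 9)(x + 12)(x + 13)(x + 17)(x + 19), pattern 1+1+1+1+1. No other pattern occurs in this range, so the set of observed cycle types is {5, 1+1+1+1+1}. The candidates containing elements of all these cycle types are C_5 (5T1) of order 5, D_5 (5T2) of order 10, A_5 (5T4) of order 60; the others are excluded. The observed types are precisely the cycle types that occur in C_5 (5T1). Each of the other remaining candidates has further cycle types, and by the Chebotarev density theorem the matching factorization patterns would occur for a proportion of primes equal to their share of the group: D_5 (5T2) additionally contains elements of type 2+2+1 (5 of its 10 elements, about 50% of primes); A_5 (5T4) additionally contains elements of type 3+1+1, 2+2+1 (35 of its 60 elements, about 58% of primes). None of the 14 primes tested shows any such pattern (for each of these groups the chance of that is below 10^-4), which rules them out. Hence G = C_5 (5T1), of order 5. The Galois group C_5 (5T1) has order 5, so the splitting field has degree 5 over Q.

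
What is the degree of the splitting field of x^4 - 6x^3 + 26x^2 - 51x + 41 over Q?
The degree of the splitting field over Q equals the order of the Galois group, so first determine the group. The polynomial is an irreducible quartic over Q and its discriminant is 1953125, which is not a perfect square, so the Galois group is not contained in A_4. The resolvent cubic y^3 - 26*y^2 + 142*y + 187 has exactly one rational root, so the Galois group is C_4 or D_4. The quartic becomes reducible over Q(sqrt(disc)), so the group is C_4. The Galois group C_4 (4T1) has order 4, so the splitting field has degree 4 over Q.

4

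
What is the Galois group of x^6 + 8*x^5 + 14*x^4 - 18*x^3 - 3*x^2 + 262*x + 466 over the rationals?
(S_3 x S_3) : C_2

The polynomial f is an irreducible sextic over Q, so G = Gal(f/Q) is one of the 16 transitive subgroups 6T1, ..., 6T16 of S_6. The discriminant of f is -997977239592192, which is not a perfect square, so G is not contained in A_6. The transitive groups of degree 6 not contained in A_6 are: C_6 (6T1, order 6), S_3 (6T2, order 6), D_6 (6T3, order 12), C_3 x S_3 (6T5, order 18), A_4 x C_2 (6T6, order 24), S_4 (6T8, order 24), S_3 x S_3 (6T9, order 36), S_4 x C_2 (6T11, order 48), (S_3 x S_3) : C_2 (6T13, order 72), PGL(2,5) (6T14, order 120), S_6 (6T16, order 720). By Dedekind's theorem, for a prime p not dividing disc(f) the degrees of the irreducible factors of f mod p form the cycle type of an element of G. Factoring f modulo the 26 such primes p <= 113 (skipping 2, 3, 37, 73, which divide the discriminant), each new pattern first appears at: mod 5: f = (x + 4)(x^2 + 2)(x^3 + 4x^2 + x + 2), pattern 3+2+1; mod 7: f = (x^2 + 2x + 5)(x^4 + 6x^3 + 4x^2 + 5), pattern 4+2; mod 17: f = (x^3 + 4x^2 + 6x + 11)(x^3 + 4x^2 + 9x + 13), pattern 3+3; mod 19: f = (x^2 + 5x + 16)(x^2 + 8x + 1)(x^2 + 14x + 3), pattern 2+2+2; mod 31: f = (x^6 + 8x^5 + 14x^4 + 13x^3 + 28x^2 + 14x + 1), pattern 6; mod 41: f = (x + 20)(x + 31)(x + 35)(x^3 + 4x^2 + 12x + 20), pattern 3+1+1+1; mod 53: f = (x + 2)(x + 51)(x^2 + 2x + 27)(x^2 + 6x + 32), pattern 2+2+1+1; mod 113: f = (x + 1)(x + 49)(x + 86)(x + 95)(x^2 + 3x + 19), pattern 2+1+1+1+1. No other pattern occurs in this range, so the set of observed cycle types is {3+2+1, 4+2, 3+3, 2+2+2, 6, 3+1+1+1, 2+2+1+1, 2+1+1+1+1}. The candidates containing elements of all these cycle types are (S_3 x S_3) : C_2 (6T13) of order 72, S_6 (6T16) of order 720; the others are excluded. The observed types are precisely the cycle types that occur in (S_3 x S_3) : C_2 (6T13) (apart from the identity). Each of the other remaining candidates has further cycle types, and by the Chebotarev density theorem the matching factorization patterns would occur for a proportion of primes equal to their share of the group: S_6 (6T16) additionally contains elements of type 5+1, 4+1+1 (234 of its 720 elements, about 32% of primes). None of the 26 primes tested shows any such pattern (for each of these groups the chance of that is below 10^-4), which rules them out. Hence G = (S_3 x S_3) : C_2 (6T13), of order 72.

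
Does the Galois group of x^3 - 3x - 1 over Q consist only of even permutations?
The polynomial is irreducible of degree 3 over Q. Its discriminant is 81 = 9^2, a perfect square. A Galois group lies in the alternating group exactly when the discriminant is a square in Q, so the Galois group (C_3) is contained in A_3.

Yes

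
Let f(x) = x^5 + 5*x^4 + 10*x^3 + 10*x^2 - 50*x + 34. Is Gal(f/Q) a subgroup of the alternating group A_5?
Yes

The polynomial is irreducible of degree 5 over Q. Its discriminant is 58564000000 = 242000^2, a perfect square. A Galois group lies in the alternating group exactly when the discriminant is a square in Q, so the Galois group (A_5) is contained in A_5.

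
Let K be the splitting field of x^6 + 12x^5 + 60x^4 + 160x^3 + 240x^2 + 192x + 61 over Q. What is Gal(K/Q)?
6T3: D_6

The polynomial f is an irreducible sextic over Q, so G = Gal(f/Q) is one of the 16 transitive subgroups 6T1, ..., 6T16 of S_6. The discriminant of f is 11337408, which is not a perfect square, so G is not contained in A_6. The transitive groups of degree 6 not contained in A_6 are: C_6 (6T1, order 6), S_3 (6T2, order 6), D_6 (6T3, order 12), C_3 x S_3 (6T5, order 18), A_4 x C_2 (6T6, order 24), S_4 (6T8, order 24), S_3 x S_3 (6T9, order 36), S_4 x C_2 (6T11, order 48), (S_3 x S_3) : C_2 (6T13, order 72), PGL(2,5) (6T14, order 120), S_6 (6T16, order 720). By Dedekind's theorem, for a prime p not dividing disc(f) the degrees of the irreducible factors of f mod p form the cycle type of an element of G. Factoring f modulo the 79 such primes p <= 419 (skipping 2, 3, which divide the discriminant), each new pattern first appears at: mod 5: f = (x^2 + x + 1)(x^2 + 2x + 3)(x^2 + 4x + 2), pattern 2+2+2; mod 7: f = (x^6 + 5x^5 + 4x^4 + 6x^3 + 2x^2 + 3x + 5), pattern 6; mod 11: f = (x + 5)(x + 10)(x^2 + x + 7)(x^2 + 7x + 8), pattern 2+2+1+1; mod 13: f = (x^3 + 6x^2 + 12x + 4)(x^3 + 6x^2 + 12x + 12), pattern 3+3; mod 61: f = (x)(x + 4)(x + 28)(x + 30)(x + 35)(x + 37), pattern 1+1+1+1+1+1. No other pattern occurs in this range, so the set of observed cycle types is {2+2+2, 6, 2+2+1+1, 3+3, 1+1+1+1+1+1}. The candidates containing elements of all these cycle types are D_6 (6T3) of order 12, A_4 x C_2 (6T6) of order 24, S_3 x S_3 (6T9) of order 36, S_4 x C_2 (6T11) of order 48, (S_3 x S_3) : C_2 (6T13) of order 72, PGL(2,5) (6T14) of order 120, S_6 (6T16) of order 720; the others are excluded. The observed types are precisely the cycle types that occur in D_6 (6T3). Each of the other remaining candidates has further cycle types, and by the Chebotarev density theorem the matching factorization patterns would occur for a proportion of primes equal to their share of the group: A_4 x C_2 (6T6) additionally contains elements of type 2+1+1+1+1 (3 of its 24 elements, about 12% of primes); S_3 x S_3 (6T9) additionally contains elements of type 3+1+1+1 (4 of its 36 elements, about 11% of primes); S_4 x C_2 (6T11) additionally contains elements of type 4+2, 4+1+1, 2+1+1+1+1 (15 of its 48 elements, about 31% of primes); (S_3 x S_3) : C_2 (6T13) additionally contains elements of type 4+2, 3+2+1, 3+1+1+1, 2+1+1+1+1 (40 of its 72 elements, about 56% of primes); PGL(2,5) (6T14) additionally contains elements of type 5+1, 4+1+1 (54 of its 120 elements, about 45% of primes); S_6 (6T16) additionally contains elements of type 5+1, 4+2, 4+1+1, 3+2+1, 3+1+1+1, 2+1+1+1+1 (499 of its 720 elements, about 69% of primes). None of the 79 primes tested shows any such pattern (for each of these groups the chance of that is below 10^-4), which rules them out. Hence G = D_6 (6T3), of order 12.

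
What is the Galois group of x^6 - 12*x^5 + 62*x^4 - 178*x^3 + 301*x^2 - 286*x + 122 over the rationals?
The polynomial f is an irreducible sextic over Q, so G = Gal(f/Q) is one of the 16 transitive subgroups 6T1, ..., 6T16 of S_6. The discriminant of f is -187648, which is not a perfect square, so G is not contained in A_6. The transitive groups of degree 6 not contained in A_6 are: C_6 (6T1, order 6), S_3 (6T2, order 6), D_6 (6T3, order 12), C_3 x S_3 (6T5, order 18), A_4 x C_2 (6T6, order 24), S_4 (6T8, order 24), S_3 x S_3 (6T9, order 36), S_4 x C_2 (6T11, order 48), (S_3 x S_3) : C_2 (6T13, order 72), PGL(2,5) (6T14, order 120), S_6 (6T16, order 720). By Dedekind's theorem, for a prime p not dividing disc(f) the degrees of the irreducible factors of f mod p form the cycle type of an element of G. Factoring f modulo the 29 such primes p <= 113 (skipping 2, which divides the discriminant), each new pattern first appears at: mod 3: f = (x^6 + 2x^4 + 2x^3 + x^2 + 2x + 2), pattern 6; mod 5: f = (x + 4)(x^2 + 3)(x^3 + 4x^2 + 3x + 1), pattern 3+2+1; mod 7: f = (x^2 + 4x + 1)(x^4 + 5x^3 + 6x^2 + 3x + 3), pattern 4+2; mod 17: f = (x^3 + 11x^2 + 13x + 2)(x^3 + 11x^2 + 13x + 10), pattern 3+3; mod 19: f = (x^2 + 3x + 14)(x^2 + 5x + 12)(x^2 + 18x + 10), pattern 2+2+2; mod 37: f = (x + 1)(x + 14)(x^2 + 17x + 34)(x^2 + 30x + 20), pattern 2+2+1+1; mod 41: f = (x + 17)(x + 22)(x + 37)(x^3 + 35x^2 + 13x + 39), pattern 3+1+1+1; mod 113: f = (x + 32)(x + 88)(x + 90)(x + 100)(x^2 + 17x + 65), pattern 2+1+1+1+1. No other pattern occurs in this range, so the set of observed cycle types is {6, 3+2+1, 4+2, 3+3, 2+2+2, 2+2+1+1, 3+1+1+1, 2+1+1+1+1}. The candidates containing elements of all these cycle types are (S_3 x S_3) : C_2 (6T13) of order 72, S_6 (6T16) of order 720; the others are excluded. The observed types are precisely the cycle types that occur in (S_3 x S_3) : C_2 (6T13) (apart from the identity). Each of the other remaining candidates has further cycle types, and by the Chebotarev density theorem the matching factorization patterns would occur for a proportion of primes equal to their share of the group: S_6 (6T16) additionally contains elements of type 5+1, 4+1+1 (234 of its 720 elements, about 32% of primes). None of the 29 primes tested shows any such pattern (for each of these groups the chance of that is below 10^-4), which rules them out. Hence G = (S_3 x S_3) : C_2 (6T13), of order 72.

(S_3 x S_3) : C_2 (order 72)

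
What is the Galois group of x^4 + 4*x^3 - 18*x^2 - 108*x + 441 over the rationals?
The polynomial is an irreducible quartic over Q and its discriminant is 12230590464 = 110592^2, a perfect square, so the Galois group is contained in A_4. The resolvent cubic y^3 + 18*y^2 - 2196*y - 50472 is irreducible over Q. An irreducible resolvent with square discriminant gives A_4.

A_4, the alternating group on 4 letters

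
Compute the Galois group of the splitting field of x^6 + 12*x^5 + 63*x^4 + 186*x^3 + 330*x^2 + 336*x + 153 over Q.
PGL(2,5), S_5 acting on 6 points

The polynomial f is an irreducible sextic over Q, so G = Gal(f/Q) is one of the 16 transitive subgroups 6T1, ..., 6T16 of S_6. The discriminant of f is -16003008, which is not a perfect square, so G is not contained in A_6. The transitive groups of degree 6 not contained in A_6 are: C_6 (6T1, order 6), S_3 (6T2, order 6), D_6 (6T3, order 12), C_3 x S_3 (6T5, order 18), A_4 x C_2 (6T6, order 24), S_4 (6T8, order 24), S_3 x S_3 (6T9, order 36), S_4 x C_2 (6T11, order 48), (S_3 x S_3) : C_2 (6T13, order 72), PGL(2,5) (6T14, order 120), S_6 (6T16, order 720). By Dedekind's theorem, for a prime p not dividing disc(f) the degrees of the irreducible factors of f mod p form the cycle type of an element of G. Factoring f modulo the 21 such primes p <= 89 (skipping 2, 3, 7, which divide the discriminant), each new pattern first appears at: mod 5: f = (x^6 + 2x^5 + 3x^4 + x^3 + x + 3), pattern 6; mod 11: f = (x + 4)(x^5 + 8x^4 + 9x^3 + 7x^2 + 5x + 8), pattern 5+1; mod 13: f = (x + 1)(x + 10)(x^4 + x^3 + 3x^2 + 1), pattern 4+1+1; mod 23: f = (x + 18)(x + 22)(x^2 + 19x + 5)(x^2 + 22x + 19), pattern 2+2+1+1; mod 43: f = (x^3 + 25x^2 + 35)(x^3 + 30x^2 + x + 40), pattern 3+3; mod 61: f = (x^2 + 18x + 30)(x^2 + 22x + 52)(x^2 + 33x + 34), pattern 2+2+2. No other pattern occurs in this range, so the set of observed cycle types is {6, 5+1, 4+1+1, 2+2+1+1, 3+3, 2+2+2}. The candidates containing elements of all these cycle types are PGL(2,5) (6T14) of order 120, S_6 (6T16) of order 720; the others are excluded. The observed types are precisely the cycle types that occur in PGL(2,5) (6T14) (apart from the identity). Each of the other remaining candidates has further cycle types, and by the Chebotarev density theorem the matching factorization patterns would occur for a proportion of primes equal to their share of the group: S_6 (6T16) additionally contains elements of type 4+2, 3+2+1, 3+1+1+1, 2+1+1+1+1 (265 of its 720 elements, about 37% of primes). None of the 21 primes tested shows any such pattern (for each of these groups the chance of that is below 10^-4), which rules them out. Hence G = PGL(2,5) (6T14), of order 120.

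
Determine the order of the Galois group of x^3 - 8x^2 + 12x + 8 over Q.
3

The degree of the splitting field over Q equals the order of the Galois group, so first determine the group. The polynomial is an irreducible cubic over Q and its discriminant is 3136 = 56^2, a perfect square. For an irreducible cubic, a square discriminant forces the Galois group to be A_3, the cyclic group of order 3. The Galois group C_3 (3T1) has order 3, so the splitting field has degree 3 over Q.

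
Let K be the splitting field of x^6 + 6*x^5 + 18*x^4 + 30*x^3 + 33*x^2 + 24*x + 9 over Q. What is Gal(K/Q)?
The polynomial f is an irreducible sextic over Q, so G = Gal(f/Q) is one of the 16 transitive subgroups 6T1, ..., 6T16 of S_6. The discriminant of f is -16003008, which is not a perfect square, so G is not contained in A_6. The transitive groups of degree 6 not contained in A_6 are: C_6 (6T1, order 6), S_3 (6T2, order 6), D_6 (6T3, order 12), C_3 x S_3 (6T5, order 18), A_4 x C_2 (6T6, order 24), S_4 (6T8, order 24), S_3 x S_3 (6T9, order 36), S_4 x C_2 (6T11, order 48), (S_3 x S_3) : C_2 (6T13, order 72), PGL(2,5) (6T14, order 120), S_6 (6T16, order 720). By Dedekind's theorem, for a prime p not dividing disc(f) the degrees of the irreducible factors of f mod p form the cycle type of an element of G. Factoring f modulo the 21 such primes p <= 89 (skipping 2, 3, 7, which divide the discriminant), each new pattern first appears at: mod 5: f = (x^6 + x^5 + 3x^4 + 3x^2 + 4x + 4), pattern 6; mod 11: f = (x + 10)(x^5 + 7x^4 + 3x^3 + 2), pattern 5+1; mod 13: f = (x + 2)(x + 6)(x^4 + 11x^3 + 9x^2 + 8x + 4), pattern 4+1+1; mod 23: f = (x + 4)(x + 8)(x^2 + 7x + 8)(x^2 + 10x + 3), pattern 2+2+1+1; mod 43: f = (x^3 + 22x^2 + 20x + 21)(x^3 + 27x^2 + 6x + 25), pattern 3+3; mod 61: f = (x^2 + 34x + 5)(x^2 + 45x + 56)(x^2 + 49x + 46), pattern 2+2+2. No other pattern occurs in this range, so the set of observed cycle types is {6, 5+1, 4+1+1, 2+2+1+1, 3+3, 2+2+2}. The candidates containing elements of all these cycle types are PGL(2,5) (6T14) of order 120, S_6 (6T16) of order 720; the others are excluded. The observed types are precisely the cycle types that occur in PGL(2,5) (6T14) (apart from the identity). Each of the other remaining candidates has further cycle types, and by the Chebotarev density theorem the matching factorization patterns would occur for a proportion of primes equal to their share of the group: S_6 (6T16) additionally contains elements of type 4+2, 3+2+1, 3+1+1+1, 2+1+1+1+1 (265 of its 720 elements, about 37% of primes). None of the 21 primes tested shows any such pattern (for each of these groups the chance of that is below 10^-4), which rules them out. Hence G = PGL(2,5) (6T14), of order 120.

PGL(2,5) (also written S5(6))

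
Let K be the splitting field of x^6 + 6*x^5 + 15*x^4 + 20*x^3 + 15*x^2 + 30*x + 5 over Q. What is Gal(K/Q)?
The polynomial f is an irreducible sextic over Q, so G = Gal(f/Q) is one of the 16 transitive subgroups 6T1, ..., 6T16 of S_6. The discriminant of f is 746496000000 = 864000^2, a perfect square, so G is contained in A_6. The transitive groups of degree 6 contained in A_6 are: A_4 (6T4, order 12), S_4 (6T7, order 24), (C_3 x C_3) : C_4 (6T10, order 36), PSL(2,5) (6T12, order 60), A_6 (6T15, order 360). By Dedekind's theorem, for a prime p not dividing disc(f) the degrees of the irreducible factors of f mod p form the cycle type of an element of G. Factoring f modulo the 6 such primes p <= 23 (skipping 2, 3, 5, which divide the discriminant), each new pattern first appears at: mod 7: f = (x + 4)(x^5 + 2x^4 + 6x^2 + 5x + 3), pattern 5+1; mod 23: f = (x + 8)(x + 13)(x + 22)(x^3 + 9x^2 + 5x + 13), pattern 3+1+1+1. No other pattern occurs in this range, so the set of observed cycle types is {5+1, 3+1+1+1}. Among the candidates above, the only group containing elements of all these cycle types is A_6 (6T15) — each of A_4 (6T4), S_4 (6T7), (C_3 x C_3) : C_4 (6T10), PSL(2,5) (6T12) lacks at least one of them. Hence G = A_6 (6T15), of order 360.

A_6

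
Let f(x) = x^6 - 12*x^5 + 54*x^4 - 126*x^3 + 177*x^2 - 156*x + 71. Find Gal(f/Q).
The polynomial f is an irreducible sextic over Q, so G = Gal(f/Q) is one of the 16 transitive subgroups 6T1, ..., 6T16 of S_6. The discriminant of f is 19050624576 = 138024^2, a perfect square, so G is contained in A_6. The transitive groups of degree 6 contained in A_6 are: A_4 (6T4, order 12), S_4 (6T7, order 24), (C_3 x C_3) : C_4 (6T10, order 36), PSL(2,5) (6T12, order 60), A_6 (6T15, order 360). By Dedekind's theorem, for a prime p not dividing disc(f) the degrees of the irreducible factors of f mod p form the cycle type of an element of G. Factoring f modulo the 33 such primes p <= 151 (skipping 2, 3, 71, which divide the discriminant), each new pattern first appears at: mod 5: f = (x^3 + 3x + 3)(x^3 + 3x^2 + x + 2), pattern 3+3; mod 17: f = (x + 9)(x + 13)(x^2 + 7x + 5)(x^2 + 10x + 15), pattern 2+2+1+1. No other pattern occurs in this range, so the set of observed cycle types is {3+3, 2+2+1+1}. The candidates containing elements of all these cycle types are A_4 (6T4) of order 12, S_4 (6T7) of order 24, (C_3 x C_3) : C_4 (6T10) of order 36, PSL(2,5) (6T12) of order 60, A_6 (6T15) of order 360; the others are excluded. The observed types are precisely the cycle types that occur in A_4 (6T4) (apart from the identity). Each of the other remaining candidates has further cycle types, and by the Chebotarev density theorem the matching factorization patterns would occur for a proportion of primes equal to their share of the group: S_4 (6T7) additionally contains elements of type 4+2 (6 of its 24 elements, about 25% of primes); (C_3 x C_3) : C_4 (6T10) additionally contains elements of type 4+2, 3+1+1+1 (22 of its 36 elements, about 61% of primes); PSL(2,5) (6T12) additionally contains elements of type 5+1 (24 of its 60 elements, about 40% of primes); A_6 (6T15) additionally contains elements of type 5+1, 4+2, 3+1+1+1 (274 of its 360 elements, about 76% of primes). None of the 33 primes tested shows any such pattern (for each of these groups the chance of that is below 10^-4), which rules them out. Hence G = A_4 (6T4), of order 12.

6T4: A_4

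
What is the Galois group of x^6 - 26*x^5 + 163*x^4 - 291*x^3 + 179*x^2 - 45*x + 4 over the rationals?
PSL(2,5)

The polynomial f is an irreducible sextic over Q, so G = Gal(f/Q) is one of the 16 transitive subgroups 6T1, ..., 6T16 of S_6. The discriminant of f is 30991489 = 5567^2, a perfect square, so G is contained in A_6. The transitive groups of degree 6 contained in A_6 are: A_4 (6T4, order 12), S_4 (6T7, order 24), (C_3 x C_3) : C_4 (6T10, order 36), PSL(2,5) (6T12, order 60), A_6 (6T15, order 360). By Dedekind's theorem, for a prime p not dividing disc(f) the degrees of the irreducible factors of f mod p form the cycle type of an element of G. Factoring f modulo the 21 such primes p <= 79 (skipping 19, which divides the discriminant), each new pattern first appears at: mod 2: f = (x)(x^5 + x^3 + x^2 + x + 1), pattern 5+1; mod 7: f = (x^3 + 4x^2 + 3x + 3)(x^3 + 5x^2 + 6), pattern 3+3; mod 61: f = (x + 46)(x + 52)(x^2 + 3x + 15)(x^2 + 56x + 41), pattern 2+2+1+1. No other pattern occurs in this range, so the set of observed cycle types is {5+1, 3+3, 2+2+1+1}. The candidates containing elements of all these cycle types are PSL(2,5) (6T12) of order 60, A_6 (6T15) of order 360; the others are excluded. The observed types are precisely the cycle types that occur in PSL(2,5) (6T12) (apart from the identity). Each of the other remaining candidates has further cycle types, and by the Chebotarev density theorem the matching factorization patterns would occur for a proportion of primes equal to their share of the group: A_6 (6T15) additionally contains elements of type 4+2, 3+1+1+1 (130 of its 360 elements, about 36% of primes). None of the 21 primes tested shows any such pattern (for each of these groups the chance of that is below 10^-4), which rules them out. Hence G = PSL(2,5) (6T12), of order 60.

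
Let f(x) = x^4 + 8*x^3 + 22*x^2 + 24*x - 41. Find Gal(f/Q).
4T3: D_4

The polynomial is an irreducible quartic over Q and its discriminant is -31360000, which is not a perfect square, so the Galois group is not contained in A_4. The resolvent cubic y^3 - 22*y^2 + 356*y - 1560 has exactly one rational root, so the Galois group is C_4 or D_4. The quartic remains irreducible over Q(sqrt(disc)), so the group is D_4.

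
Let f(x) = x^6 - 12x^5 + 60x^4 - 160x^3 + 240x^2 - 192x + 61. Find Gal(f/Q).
6T3: D_6

The polynomial f is an irreducible sextic over Q, so G = Gal(f/Q) is one of the 16 transitive subgroups 6T1, ..., 6T16 of S_6. The discriminant of f is 11337408, which is not a perfect square, so G is not contained in A_6. The transitive groups of degree 6 not contained in A_6 are: C_6 (6T1, order 6), S_3 (6T2, order 6), D_6 (6T3, order 12), C_3 x S_3 (6T5, order 18), A_4 x C_2 (6T6, order 24), S_4 (6T8, order 24), S_3 x S_3 (6T9, order 36), S_4 x C_2 (6T11, order 48), (S_3 x S_3) : C_2 (6T13, order 72), PGL(2,5) (6T14, order 120), S_6 (6T16, order 720). By Dedekind's theorem, for a prime p not dividing disc(f) the degrees of the irreducible factors of f mod p form the cycle type of an element of G. Factoring f modulo the 79 such primes p <= 419 (skipping 2, 3, which divide the discriminant), each new pattern first appears at: mod 5: f = (x^2 + x + 2)(x^2 + 3x + 3)(x^2 + 4x + 1), pattern 2+2+2; mod 7: f = (x^6 + 2x^5 + 4x^4 + x^3 + 2x^2 + 4x + 5), pattern 6; mod 11: f = (x + 1)(x + 6)(x^2 + 4x + 8)(x^2 + 10x + 7), pattern 2+2+1+1; mod 13: f = (x^3 + 7x^2 + 12x + 1)(x^3 + 7x^2 + 12x + 9), pattern 3+3; mod 61: f = (x)(x + 24)(x + 26)(x + 31)(x + 33)(x + 57), pattern 1+1+1+1+1+1. No other pattern occurs in this range, so the set of observed cycle types is {2+2+2, 6, 2+2+1+1, 3+3, 1+1+1+1+1+1}. The candidates containing elements of all these cycle types are D_6 (6T3) of order 12, A_4 x C_2 (6T6) of order 24, S_3 x S_3 (6T9) of order 36, S_4 x C_2 (6T11) of order 48, (S_3 x S_3) : C_2 (6T13) of order 72, PGL(2,5) (6T14) of order 120, S_6 (6T16) of order 720; the others are excluded. The observed types are precisely the cycle types that occur in D_6 (6T3). Each of the other remaining candidates has further cycle types, and by the Chebotarev density theorem the matching factorization patterns would occur for a proportion of primes equal to their share of the group: A_4 x C_2 (6T6) additionally contains elements of type 2+1+1+1+1 (3 of its 24 elements, about 12% of primes); S_3 x S_3 (6T9) additionally contains elements of type 3+1+1+1 (4 of its 36 elements, about 11% of primes); S_4 x C_2 (6T11) additionally contains elements of type 4+2, 4+1+1, 2+1+1+1+1 (15 of its 48 elements, about 31% of primes); (S_3 x S_3) : C_2 (6T13) additionally contains elements of type 4+2, 3+2+1, 3+1+1+1, 2+1+1+1+1 (40 of its 72 elements, about 56% of primes); PGL(2,5) (6T14) additionally contains elements of type 5+1, 4+1+1 (54 of its 120 elements, about 45% of primes); S_6 (6T16) additionally contains elements of type 5+1, 4+2, 4+1+1, 3+2+1, 3+1+1+1, 2+1+1+1+1 (499 of its 720 elements, about 69% of primes). None of the 79 primes tested shows any such pattern (for each of these groups the chance of that is below 10^-4), which rules them out. Hence G = D_6 (6T3), of order 12.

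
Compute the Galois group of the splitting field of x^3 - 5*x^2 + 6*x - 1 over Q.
The polynomial is an irreducible cubic over Q and its discriminant is 49 = 7^2, a perfect square. For an irreducible cubic, a square discriminant forces the Galois group to be A_3, the cyclic group of order 3.

C_3 (also written C3)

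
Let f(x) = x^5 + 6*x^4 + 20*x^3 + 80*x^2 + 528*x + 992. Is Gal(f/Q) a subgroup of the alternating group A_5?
The polynomial is irreducible of degree 5 over Q. Its discriminant is 1217507491840000 = 34892800^2, a perfect square. A Galois group lies in the alternating group exactly when the discriminant is a square in Q, so the Galois group (D_5) is contained in A_5.

Yes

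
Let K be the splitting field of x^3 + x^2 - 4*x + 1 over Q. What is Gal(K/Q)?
The polynomial is an irreducible cubic over Q and its discriminant is 169 = 13^2, a perfect square. For an irreducible cubic, a square discriminant forces the Galois group to be A_3, the cyclic group of order 3.

C_3 (also written C3)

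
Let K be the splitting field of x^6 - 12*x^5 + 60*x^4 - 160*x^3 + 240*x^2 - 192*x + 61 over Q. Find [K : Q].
12

The degree of the splitting field over Q equals the order of the Galois group, so first determine the group. The polynomial f is an irreducible sextic over Q, so G = Gal(f/Q) is one of the 16 transitive subgroups 6T1, ..., 6T16 of S_6. The discriminant of f is 11337408, which is not a perfect square, so G is not contained in A_6. The transitive groups of degree 6 not contained in A_6 are: C_6 (6T1, order 6), S_3 (6T2, order 6), D_6 (6T3, order 12), C_3 x S_3 (6T5, order 18), A_4 x C_2 (6T6, order 24), S_4 (6T8, order 24), S_3 x S_3 (6T9, order 36), S_4 x C_2 (6T11, order 48), (S_3 x S_3) : C_2 (6T13, order 72), PGL(2,5) (6T14, order 120), S_6 (6T16, order 720). By Dedekind's theorem, for a prime p not dividing disc(f) the degrees of the irreducible factors of f mod p form the cycle type of an element of G. Factoring f modulo the 79 such primes p <= 419 (skipping 2, 3, which divide the discriminant), each new pattern first appears at: mod 5: f = (x^2 + x + 2)(x^2 + 3x + 3)(x^2 + 4x + 1), pattern 2+2+2; mod 7: f = (x^6 + 2x^5 + 4x^4 + x^3 + 2x^2 + 4x + 5), pattern 6; mod 11: f = (x + 1)(x + 6)(x^2 + 4x + 8)(x^2 + 10x + 7), pattern 2+2+1+1; mod 13: f = (x^3 + 7x^2 + 12x + 1)(x^3 + 7x^2 + 12x + 9), pattern 3+3; mod 61: f = (x)(x + 24)(x + 26)(x + 31)(x + 33)(x + 57), pattern 1+1+1+1+1+1. No other pattern occurs in this range, so the set of observed cycle types is {2+2+2, 6, 2+2+1+1, 3+3, 1+1+1+1+1+1}. The candidates containing elements of all these cycle types are D_6 (6T3) of order 12, A_4 x C_2 (6T6) of order 24, S_3 x S_3 (6T9) of order 36, S_4 x C_2 (6T11) of order 48, (S_3 x S_3) : C_2 (6T13) of order 72, PGL(2,5) (6T14) of order 120, S_6 (6T16) of order 720; the others are excluded. The observed types are precisely the cycle types that occur in D_6 (6T3). Each of the other remaining candidates has further cycle types, and by the Chebotarev density theorem the matching factorization patterns would occur for a proportion of primes equal to their share of the group: A_4 x C_2 (6T6) additionally contains elements of type 2+1+1+1+1 (3 of its 24 elements, about 12% of primes); S_3 x S_3 (6T9) additionally contains elements of type 3+1+1+1 (4 of its 36 elements, about 11% of primes); S_4 x C_2 (6T11) additionally contains elements of type 4+2, 4+1+1, 2+1+1+1+1 (15 of its 48 elements, about 31% of primes); (S_3 x S_3) : C_2 (6T13) additionally contains elements of type 4+2, 3+2+1, 3+1+1+1, 2+1+1+1+1 (40 of its 72 elements, about 56% of primes); PGL(2,5) (6T14) additionally contains elements of type 5+1, 4+1+1 (54 of its 120 elements, about 45% of primes); S_6 (6T16) additionally contains elements of type 5+1, 4+2, 4+1+1, 3+2+1, 3+1+1+1, 2+1+1+1+1 (499 of its 720 elements, about 69% of primes). None of the 79 primes tested shows any such pattern (for each of these groups the chance of that is below 10^-4), which rules them out. Hence G = D_6 (6T3), of order 12. The Galois group D_6 (6T3) has order 12, so the splitting field has degree 12 over Q.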